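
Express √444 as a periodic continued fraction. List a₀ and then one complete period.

[21; 14, 42]

a₀ = ⌊√444⌋ = 21.
With m₀=0, d₀=1 and mₖ₊₁ = dₖaₖ − mₖ, dₖ₊₁ = (n − mₖ₊₁²)/dₖ, aₖ₊₁ = ⌊(a₀+mₖ₊₁)/dₖ₊₁⌋:
  k=1: m=21, d=3, a=14
  k=2: m=21, d=1, a=42
d=1 and a=2a₀=42 at k=2, so the next step gives (m, d) = (21, 3) again — its k=1 value — and the period has length 2.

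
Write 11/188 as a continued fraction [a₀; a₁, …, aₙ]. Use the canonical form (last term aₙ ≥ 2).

11 = 0×188 + 11
188 = 17×11 + 1
11 = 11×1 + 0  (stop)
So 11/188 = [0; 17, 11].

[0; 17, 11]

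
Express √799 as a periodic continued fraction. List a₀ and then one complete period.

[28; 3, 1, 3, 56]

a₀ = ⌊√799⌋ = 28.
With m₀=0, d₀=1 and mₖ₊₁ = dₖaₖ − mₖ, dₖ₊₁ = (n − mₖ₊₁²)/dₖ, aₖ₊₁ = ⌊(a₀+mₖ₊₁)/dₖ₊₁⌋:
  k=1: m=28, d=15, a=3
  k=2: m=17, d=34, a=1
  k=3: m=17, d=15, a=3
  k=4: m=28, d=1, a=56
d=1 and a=2a₀=56 at k=4, so the next step gives (m, d) = (28, 15) again — its k=1 value — and the period has length 4.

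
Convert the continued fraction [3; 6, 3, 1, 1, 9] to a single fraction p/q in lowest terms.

1330/421

Using pₖ = aₖpₖ₋₁ + pₖ₋₂ and qₖ = aₖqₖ₋₁ + qₖ₋₂:
  k=0: a=3, p=3, q=1
  k=1: a=6, p=19, q=6
  k=2: a=3, p=60, q=19
  k=3: a=1, p=79, q=25
  k=4: a=1, p=139, q=44
  k=5: a=9, p=1330, q=421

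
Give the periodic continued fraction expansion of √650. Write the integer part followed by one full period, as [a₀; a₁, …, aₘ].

a₀ = ⌊√650⌋ = 25.
With m₀=0, d₀=1 and mₖ₊₁ = dₖaₖ − mₖ, dₖ₊₁ = (n − mₖ₊₁²)/dₖ, aₖ₊₁ = ⌊(a₀+mₖ₊₁)/dₖ₊₁⌋:
  k=1: m=25, d=25, a=2
  k=2: m=25, d=1, a=50
d=1 and a=2a₀=50 at k=2, so the next step gives (m, d) = (25, 25) again — its k=1 value — and the period has length 2.

[25; 2, 50]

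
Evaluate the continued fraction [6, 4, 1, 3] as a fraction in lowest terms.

118/19

Using pₖ = aₖpₖ₋₁ + pₖ₋₂ and qₖ = aₖqₖ₋₁ + qₖ₋₂:
  k=0: a=6, p=6, q=1
  k=1: a=4, p=25, q=4
  k=2: a=1, p=31, q=5
  k=3: a=3, p=118, q=19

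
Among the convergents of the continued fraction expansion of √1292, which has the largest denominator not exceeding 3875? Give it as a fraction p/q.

√1292 = [35; 1, 16, 1, 70, …] (period length 4).
Convergents:
  p_0/q_0 = 35/1
  p_1/q_1 = 36/1
  p_2/q_2 = 611/17
  p_3/q_3 = 647/18
  p_4/q_4 = 45901/1277
  p_5/q_5 = 46548/1295
  p_6/q_6 = 790669/21997
q_5 = 1295 ≤ 3875 < 21997 = q_6, so the answer is 46548/1295.

46548/1295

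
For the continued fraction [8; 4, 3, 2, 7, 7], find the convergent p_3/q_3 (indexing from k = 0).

247/30

Using pₖ = aₖpₖ₋₁ + pₖ₋₂, qₖ = aₖqₖ₋₁ + qₖ₋₂ (with p₋₁=1, p₋₂=0, q₋₁=0, q₋₂=1):
  k=0: a=8, p=8, q=1
  k=1: a=4, p=33, q=4
  k=2: a=3, p=107, q=13
  k=3: a=2, p=247, q=30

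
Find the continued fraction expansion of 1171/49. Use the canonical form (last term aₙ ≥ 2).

1171 = 23*49 + 44
49 = 1*44 + 5
44 = 8*5 + 4
5 = 1*4 + 1
4 = 4*1 + 0  (stop)
So 1171/49 = [23; 1, 8, 1, 4].

[23; 1, 8, 1, 4]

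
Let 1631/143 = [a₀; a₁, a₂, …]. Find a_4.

1

1631 = 11·143 + 58   →  a_0 = 11
143 = 2·58 + 27   →  a_1 = 2
58 = 2·27 + 4   →  a_2 = 2
27 = 6·4 + 3   →  a_3 = 6
4 = 1·3 + 1   →  a_4 = 1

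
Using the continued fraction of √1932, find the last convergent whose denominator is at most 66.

967/22

√1932 = [43; 1, 20, 1, 86, …] (period length 4).
Convergents:
  p_0/q_0 = 43/1
  p_1/q_1 = 44/1
  p_2/q_2 = 923/21
  p_3/q_3 = 967/22
  p_4/q_4 = 84085/1913
q_3 = 22 ≤ 66 < 1913 = q_4, so the answer is 967/22.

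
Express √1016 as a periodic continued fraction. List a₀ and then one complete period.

a₀ = ⌊√1016⌋ = 31.
With m₀=0, d₀=1 and mₖ₊₁ = dₖaₖ − mₖ, dₖ₊₁ = (n − mₖ₊₁²)/dₖ, aₖ₊₁ = ⌊(a₀+mₖ₊₁)/dₖ₊₁⌋:
  k=1: m=31, d=55, a=1
  k=2: m=24, d=8, a=6
  k=3: m=24, d=55, a=1
  k=4: m=31, d=1, a=62
d=1 and a=2a₀=62 at k=4, so the next step gives (m, d) = (31, 55) again — its k=1 value — and the period has length 4.

[31; 1, 6, 1, 62]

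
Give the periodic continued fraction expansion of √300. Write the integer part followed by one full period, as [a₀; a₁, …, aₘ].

a₀ = ⌊√300⌋ = 17.
With m₀=0, d₀=1 and mₖ₊₁ = dₖaₖ − mₖ, dₖ₊₁ = (n − mₖ₊₁²)/dₖ, aₖ₊₁ = ⌊(a₀+mₖ₊₁)/dₖ₊₁⌋:
  k=1: m=17, d=11, a=3
  k=2: m=16, d=4, a=8
  k=3: m=16, d=11, a=3
  k=4: m=17, d=1, a=34
d=1 and a=2a₀=34 at k=4, so the next step gives (m, d) = (17, 11) again — its k=1 value — and the period has length 4.

[17; 3, 8, 3, 34]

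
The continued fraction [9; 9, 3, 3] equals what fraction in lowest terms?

Using pₖ = aₖpₖ₋₁ + pₖ₋₂ and qₖ = aₖqₖ₋₁ + qₖ₋₂:
  k=0: a=9, p=9, q=1
  k=1: a=9, p=82, q=9
  k=2: a=3, p=255, q=28
  k=3: a=3, p=847, q=93

847/93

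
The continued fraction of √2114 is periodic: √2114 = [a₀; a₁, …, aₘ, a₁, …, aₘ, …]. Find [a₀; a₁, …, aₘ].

[45; 1, 44, 1, 90]

a₀ = ⌊√2114⌋ = 45.
With m₀=0, d₀=1 and mₖ₊₁ = dₖaₖ − mₖ, dₖ₊₁ = (n − mₖ₊₁²)/dₖ, aₖ₊₁ = ⌊(a₀+mₖ₊₁)/dₖ₊₁⌋:
  k=1: m=45, d=89, a=1
  k=2: m=44, d=2, a=44
  k=3: m=44, d=89, a=1
  k=4: m=45, d=1, a=90
d=1 and a=2a₀=90 at k=4, so the next step gives (m, d) = (45, 89) again — its k=1 value — and the period has length 4.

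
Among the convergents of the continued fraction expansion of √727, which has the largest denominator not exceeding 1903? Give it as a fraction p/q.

39285/1457

√727 = [26; 1, 25, 1, 52, …] (period length 4).
Convergents:
  p_0/q_0 = 26/1
  p_1/q_1 = 27/1
  p_2/q_2 = 701/26
  p_3/q_3 = 728/27
  p_4/q_4 = 38557/1430
  p_5/q_5 = 39285/1457
  p_6/q_6 = 1020682/37855
q_5 = 1457 ≤ 1903 < 37855 = q_6, so the answer is 39285/1457.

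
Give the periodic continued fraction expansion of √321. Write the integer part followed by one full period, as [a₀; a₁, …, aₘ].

[17; 1, 10, 1, 34]

a₀ = ⌊√321⌋ = 17.
With m₀=0, d₀=1 and mₖ₊₁ = dₖaₖ − mₖ, dₖ₊₁ = (n − mₖ₊₁²)/dₖ, aₖ₊₁ = ⌊(a₀+mₖ₊₁)/dₖ₊₁⌋:
  k=1: m=17, d=32, a=1
  k=2: m=15, d=3, a=10
  k=3: m=15, d=32, a=1
  k=4: m=17, d=1, a=34
d=1 and a=2a₀=34 at k=4, so the next step gives (m, d) = (17, 32) again — its k=1 value — and the period has length 4.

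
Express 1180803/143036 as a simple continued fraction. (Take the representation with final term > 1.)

1180803 = 8×143036 + 36515
143036 = 3×36515 + 33491
36515 = 1×33491 + 3024
33491 = 11×3024 + 227
3024 = 13×227 + 73
227 = 3×73 + 8
73 = 9×8 + 1
8 = 8×1 + 0  (stop)
So 1180803/143036 = [8; 3, 1, 11, 13, 3, 9, 8].

[8; 3, 1, 11, 13, 3, 9, 8]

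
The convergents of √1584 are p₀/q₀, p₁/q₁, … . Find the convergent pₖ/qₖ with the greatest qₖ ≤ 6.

√1584 = [39; 1, 3, 1, 78, …] (period length 4).
Convergents:
  p_0/q_0 = 39/1
  p_1/q_1 = 40/1
  p_2/q_2 = 159/4
  p_3/q_3 = 199/5
  p_4/q_4 = 15681/394
q_3 = 5 ≤ 6 < 394 = q_4, so the answer is 199/5.

199/5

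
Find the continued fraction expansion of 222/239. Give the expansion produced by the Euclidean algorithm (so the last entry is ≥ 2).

[0; 1, 13, 17]

222 = 0×239 + 222
239 = 1×222 + 17
222 = 13×17 + 1
17 = 17×1 + 0  (stop)
So 222/239 = [0; 1, 13, 17].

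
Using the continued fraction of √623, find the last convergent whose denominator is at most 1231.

30551/1224

√623 = [24; 1, 23, 1, 48, …] (period length 4).
Convergents:
  p_0/q_0 = 24/1
  p_1/q_1 = 25/1
  p_2/q_2 = 599/24
  p_3/q_3 = 624/25
  p_4/q_4 = 30551/1224
  p_5/q_5 = 31175/1249
q_4 = 1224 ≤ 1231 < 1249 = q_5, so the answer is 30551/1224.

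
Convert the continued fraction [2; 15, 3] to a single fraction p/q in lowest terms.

95/46

Using pₖ = aₖpₖ₋₁ + pₖ₋₂ and qₖ = aₖqₖ₋₁ + qₖ₋₂:
  k=0: a=2, p=2, q=1
  k=1: a=15, p=31, q=15
  k=2: a=3, p=95, q=46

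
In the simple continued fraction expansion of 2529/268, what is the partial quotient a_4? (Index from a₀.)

2529 = 9·268 + 117   →  a_0 = 9
268 = 2·117 + 34   →  a_1 = 2
117 = 3·34 + 15   →  a_2 = 3
34 = 2·15 + 4   →  a_3 = 2
15 = 3·4 + 3   →  a_4 = 3

3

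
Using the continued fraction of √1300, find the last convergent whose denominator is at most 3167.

46764/1297

√1300 = [36; 18, 72, …] (period length 2).
Convergents:
  p_0/q_0 = 36/1
  p_1/q_1 = 649/18
  p_2/q_2 = 46764/1297
  p_3/q_3 = 842401/23364
q_2 = 1297 ≤ 3167 < 23364 = q_3, so the answer is 46764/1297.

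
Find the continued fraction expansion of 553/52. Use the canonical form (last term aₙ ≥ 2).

553 = 10·52 + 33
52 = 1·33 + 19
33 = 1·19 + 14
19 = 1·14 + 5
14 = 2·5 + 4
5 = 1·4 + 1
4 = 4·1 + 0  (stop)
So 553/52 = [10; 1, 1, 1, 2, 1, 4].

[10; 1, 1, 1, 2, 1, 4]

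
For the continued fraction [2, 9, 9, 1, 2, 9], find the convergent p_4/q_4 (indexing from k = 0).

Using pₖ = aₖpₖ₋₁ + pₖ₋₂, qₖ = aₖqₖ₋₁ + qₖ₋₂ (with p₋₁=1, p₋₂=0, q₋₁=0, q₋₂=1):
  k=0: a=2, p=2, q=1
  k=1: a=9, p=19, q=9
  k=2: a=9, p=173, q=82
  k=3: a=1, p=192, q=91
  k=4: a=2, p=557, q=264

557/264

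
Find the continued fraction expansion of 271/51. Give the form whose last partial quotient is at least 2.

[5; 3, 5, 3]

271 = 5·51 + 16
51 = 3·16 + 3
16 = 5·3 + 1
3 = 3·1 + 0  (stop)
So 271/51 = [5; 3, 5, 3].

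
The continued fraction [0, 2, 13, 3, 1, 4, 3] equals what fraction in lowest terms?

Fold from the inside: start with 3/1.
  4 + 1/3 = 13/3
  1 + 3/13 = 16/13
  3 + 13/16 = 61/16
  13 + 16/61 = 809/61
  2 + 61/809 = 1679/809
  0 + 809/1679 = 809/1679

809/1679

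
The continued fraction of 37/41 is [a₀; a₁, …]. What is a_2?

9

37 = 0·41 + 37   →  a_0 = 0
41 = 1·37 + 4   →  a_1 = 1
37 = 9·4 + 1   →  a_2 = 9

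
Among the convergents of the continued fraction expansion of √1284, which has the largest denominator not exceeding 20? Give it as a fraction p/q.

√1284 = [35; 1, 4, 1, 70, …] (period length 4).
Convergents:
  p_0/q_0 = 35/1
  p_1/q_1 = 36/1
  p_2/q_2 = 179/5
  p_3/q_3 = 215/6
  p_4/q_4 = 15229/425
q_3 = 6 ≤ 20 < 425 = q_4, so the answer is 215/6.

215/6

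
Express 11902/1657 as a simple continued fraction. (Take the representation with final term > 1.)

11902 = 7·1657 + 303
1657 = 5·303 + 142
303 = 2·142 + 19
142 = 7·19 + 9
19 = 2·9 + 1
9 = 9·1 + 0  (stop)
So 11902/1657 = [7; 5, 2, 7, 2, 9].

[7; 5, 2, 7, 2, 9]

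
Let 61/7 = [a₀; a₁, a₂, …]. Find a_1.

61 = 8·7 + 5   →  a_0 = 8
7 = 1·5 + 2   →  a_1 = 1

1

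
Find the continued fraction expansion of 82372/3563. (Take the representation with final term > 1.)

82372 = 23*3563 + 423
3563 = 8*423 + 179
423 = 2*179 + 65
179 = 2*65 + 49
65 = 1*49 + 16
49 = 3*16 + 1
16 = 16*1 + 0  (stop)
So 82372/3563 = [23; 8, 2, 2, 1, 3, 16].

[23; 8, 2, 2, 1, 3, 16]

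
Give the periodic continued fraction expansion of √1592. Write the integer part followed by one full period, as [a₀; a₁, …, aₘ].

a₀ = ⌊√1592⌋ = 39.

[39; 1, 8, 1, 78]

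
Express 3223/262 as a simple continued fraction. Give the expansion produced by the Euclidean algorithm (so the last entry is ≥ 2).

3223 = 12*262 + 79
262 = 3*79 + 25
79 = 3*25 + 4
25 = 6*4 + 1
4 = 4*1 + 0  (stop)
So 3223/262 = [12; 3, 3, 6, 4].

[12; 3, 3, 6, 4]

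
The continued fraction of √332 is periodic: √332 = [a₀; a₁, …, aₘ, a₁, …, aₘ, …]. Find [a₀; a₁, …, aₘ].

[18; 4, 1, 1, 8, 1, 1, 4, 36]

a₀ = ⌊√332⌋ = 18.
With m₀=0, d₀=1 and mₖ₊₁ = dₖaₖ − mₖ, dₖ₊₁ = (n − mₖ₊₁²)/dₖ, aₖ₊₁ = ⌊(a₀+mₖ₊₁)/dₖ₊₁⌋:
  k=1: m=18, d=8, a=4
  k=2: m=14, d=17, a=1
  k=3: m=3, d=19, a=1
  k=4: m=16, d=4, a=8
  k=5: m=16, d=19, a=1
  k=6: m=3, d=17, a=1
  k=7: m=14, d=8, a=4
  k=8: m=18, d=1, a=36
d=1 and a=2a₀=36 at k=8, so the next step gives (m, d) = (18, 8) again — its k=1 value — and the period has length 8.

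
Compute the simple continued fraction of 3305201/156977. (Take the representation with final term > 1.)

3305201 = 21*156977 + 8684
156977 = 18*8684 + 665
8684 = 13*665 + 39
665 = 17*39 + 2
39 = 19*2 + 1
2 = 2*1 + 0  (stop)
So 3305201/156977 = [21; 18, 13, 17, 19, 2].

[21; 18, 13, 17, 19, 2]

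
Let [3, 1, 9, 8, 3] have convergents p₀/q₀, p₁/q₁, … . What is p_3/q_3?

Using pₖ = aₖpₖ₋₁ + pₖ₋₂, qₖ = aₖqₖ₋₁ + qₖ₋₂ (with p₋₁=1, p₋₂=0, q₋₁=0, q₋₂=1):
  k=0: a=3, p=3, q=1
  k=1: a=1, p=4, q=1
  k=2: a=9, p=39, q=10
  k=3: a=8, p=316, q=81

316/81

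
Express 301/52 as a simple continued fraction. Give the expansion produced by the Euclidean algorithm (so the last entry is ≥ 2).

[5; 1, 3, 1, 2, 1, 2]

301 = 5·52 + 41
52 = 1·41 + 11
41 = 3·11 + 8
11 = 1·8 + 3
8 = 2·3 + 2
3 = 1·2 + 1
2 = 2·1 + 0  (stop)
So 301/52 = [5; 1, 3, 1, 2, 1, 2].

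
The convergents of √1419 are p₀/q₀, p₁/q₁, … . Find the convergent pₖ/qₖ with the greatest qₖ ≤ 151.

4219/112

√1419 = [37; 1, 2, 37, 2, 1, 74, …] (period length 6).
Convergents:
  p_0/q_0 = 37/1
  p_1/q_1 = 38/1
  p_2/q_2 = 113/3
  p_3/q_3 = 4219/112
  p_4/q_4 = 8551/227
q_3 = 112 ≤ 151 < 227 = q_4, so the answer is 4219/112.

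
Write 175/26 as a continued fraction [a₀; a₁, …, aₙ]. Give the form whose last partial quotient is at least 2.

175 = 6×26 + 19
26 = 1×19 + 7
19 = 2×7 + 5
7 = 1×5 + 2
5 = 2×2 + 1
2 = 2×1 + 0  (stop)
So 175/26 = [6; 1, 2, 1, 2, 2].

[6; 1, 2, 1, 2, 2]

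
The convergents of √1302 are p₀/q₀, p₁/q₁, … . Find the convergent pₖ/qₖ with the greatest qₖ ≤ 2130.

√1302 = [36; 12, 72, …] (period length 2).
Convergents:
  p_0/q_0 = 36/1
  p_1/q_1 = 433/12
  p_2/q_2 = 31212/865
  p_3/q_3 = 374977/10392
q_2 = 865 ≤ 2130 < 10392 = q_3, so the answer is 31212/865.

31212/865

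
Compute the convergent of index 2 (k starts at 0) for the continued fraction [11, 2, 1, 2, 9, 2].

Using pₖ = aₖpₖ₋₁ + pₖ₋₂, qₖ = aₖqₖ₋₁ + qₖ₋₂ (with p₋₁=1, p₋₂=0, q₋₁=0, q₋₂=1):
  k=0: a=11, p=11, q=1
  k=1: a=2, p=23, q=2
  k=2: a=1, p=34, q=3

34/3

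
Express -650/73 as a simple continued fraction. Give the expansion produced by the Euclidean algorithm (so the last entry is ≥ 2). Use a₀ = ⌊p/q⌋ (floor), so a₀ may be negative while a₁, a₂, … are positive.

-650 = -9*73 + 7
73 = 10*7 + 3
7 = 2*3 + 1
3 = 3*1 + 0  (stop)
So -650/73 = [-9; 10, 2, 3].

[-9; 10, 2, 3]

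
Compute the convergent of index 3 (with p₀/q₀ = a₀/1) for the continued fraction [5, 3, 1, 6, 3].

142/27

Using pₖ = aₖpₖ₋₁ + pₖ₋₂, qₖ = aₖqₖ₋₁ + qₖ₋₂ (with p₋₁=1, p₋₂=0, q₋₁=0, q₋₂=1):
  k=0: a=5, p=5, q=1
  k=1: a=3, p=16, q=3
  k=2: a=1, p=21, q=4
  k=3: a=6, p=142, q=27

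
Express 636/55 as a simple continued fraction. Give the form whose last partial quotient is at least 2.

[11; 1, 1, 3, 2, 3]

636 = 11*55 + 31
55 = 1*31 + 24
31 = 1*24 + 7
24 = 3*7 + 3
7 = 2*3 + 1
3 = 3*1 + 0  (stop)
So 636/55 = [11; 1, 1, 3, 2, 3].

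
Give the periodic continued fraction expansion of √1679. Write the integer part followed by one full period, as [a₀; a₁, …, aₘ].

a₀ = ⌊√1679⌋ = 40.

[40; 1, 39, 1, 80]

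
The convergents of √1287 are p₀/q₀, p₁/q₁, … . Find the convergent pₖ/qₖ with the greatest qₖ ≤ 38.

√1287 = [35; 1, 6, 1, 70, …] (period length 4).
Convergents:
  p_0/q_0 = 35/1
  p_1/q_1 = 36/1
  p_2/q_2 = 251/7
  p_3/q_3 = 287/8
  p_4/q_4 = 20341/567
q_3 = 8 ≤ 38 < 567 = q_4, so the answer is 287/8.

287/8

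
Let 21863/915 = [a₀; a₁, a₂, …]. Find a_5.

21863 = 23·915 + 818   →  a_0 = 23
915 = 1·818 + 97   →  a_1 = 1
818 = 8·97 + 42   →  a_2 = 8
97 = 2·42 + 13   →  a_3 = 2
42 = 3·13 + 3   →  a_4 = 3
13 = 4·3 + 1   →  a_5 = 4

4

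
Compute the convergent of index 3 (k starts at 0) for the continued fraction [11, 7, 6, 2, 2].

Using pₖ = aₖpₖ₋₁ + pₖ₋₂, qₖ = aₖqₖ₋₁ + qₖ₋₂ (with p₋₁=1, p₋₂=0, q₋₁=0, q₋₂=1):
  k=0: a=11, p=11, q=1
  k=1: a=7, p=78, q=7
  k=2: a=6, p=479, q=43
  k=3: a=2, p=1036, q=93

1036/93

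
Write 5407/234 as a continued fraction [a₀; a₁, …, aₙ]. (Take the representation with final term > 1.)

5407 = 23·234 + 25
234 = 9·25 + 9
25 = 2·9 + 7
9 = 1·7 + 2
7 = 3·2 + 1
2 = 2·1 + 0  (stop)
So 5407/234 = [23; 9, 2, 1, 3, 2].

[23; 9, 2, 1, 3, 2]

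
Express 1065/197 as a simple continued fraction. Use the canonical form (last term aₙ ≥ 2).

[5; 2, 2, 6, 6]

1065 = 5*197 + 80
197 = 2*80 + 37
80 = 2*37 + 6
37 = 6*6 + 1
6 = 6*1 + 0  (stop)
So 1065/197 = [5; 2, 2, 6, 6].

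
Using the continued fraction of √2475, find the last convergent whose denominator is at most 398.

√2475 = [49; 1, 2, 1, 98, …] (period length 4).
Convergents:
  p_0/q_0 = 49/1
  p_1/q_1 = 50/1
  p_2/q_2 = 149/3
  p_3/q_3 = 199/4
  p_4/q_4 = 19651/395
  p_5/q_5 = 19850/399
q_4 = 395 ≤ 398 < 399 = q_5, so the answer is 19651/395.

19651/395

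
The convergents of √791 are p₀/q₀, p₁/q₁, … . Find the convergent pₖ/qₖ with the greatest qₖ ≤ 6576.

101249/3600

√791 = [28; 8, 56, …] (period length 2).
Convergents:
  p_0/q_0 = 28/1
  p_1/q_1 = 225/8
  p_2/q_2 = 12628/449
  p_3/q_3 = 101249/3600
  p_4/q_4 = 5682572/202049
q_3 = 3600 ≤ 6576 < 202049 = q_4, so the answer is 101249/3600.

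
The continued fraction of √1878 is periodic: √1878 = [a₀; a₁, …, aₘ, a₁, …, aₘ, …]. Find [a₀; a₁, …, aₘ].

a₀ = ⌊√1878⌋ = 43.
With m₀=0, d₀=1 and mₖ₊₁ = dₖaₖ − mₖ, dₖ₊₁ = (n − mₖ₊₁²)/dₖ, aₖ₊₁ = ⌊(a₀+mₖ₊₁)/dₖ₊₁⌋:
  k=1: m=43, d=29, a=2
  k=2: m=15, d=57, a=1
  k=3: m=42, d=2, a=42
  k=4: m=42, d=57, a=1
  k=5: m=15, d=29, a=2
  k=6: m=43, d=1, a=86
d=1 and a=2a₀=86 at k=6, so the next step gives (m, d) = (43, 29) again — its k=1 value — and the period has length 6.

[43; 2, 1, 42, 1, 2, 86]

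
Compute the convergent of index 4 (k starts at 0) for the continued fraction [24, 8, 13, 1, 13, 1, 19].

37971/1574

Using pₖ = aₖpₖ₋₁ + pₖ₋₂, qₖ = aₖqₖ₋₁ + qₖ₋₂ (with p₋₁=1, p₋₂=0, q₋₁=0, q₋₂=1):
  k=0: a=24, p=24, q=1
  k=1: a=8, p=193, q=8
  k=2: a=13, p=2533, q=105
  k=3: a=1, p=2726, q=113
  k=4: a=13, p=37971, q=1574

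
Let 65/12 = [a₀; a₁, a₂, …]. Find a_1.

65 = 5·12 + 5   →  a_0 = 5
12 = 2·5 + 2   →  a_1 = 2

2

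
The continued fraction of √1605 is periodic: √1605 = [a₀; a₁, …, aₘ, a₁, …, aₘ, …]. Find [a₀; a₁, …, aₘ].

[40; 16, 80]

a₀ = ⌊√1605⌋ = 40.
With m₀=0, d₀=1 and mₖ₊₁ = dₖaₖ − mₖ, dₖ₊₁ = (n − mₖ₊₁²)/dₖ, aₖ₊₁ = ⌊(a₀+mₖ₊₁)/dₖ₊₁⌋:
  k=1: m=40, d=5, a=16
  k=2: m=40, d=1, a=80
d=1 and a=2a₀=80 at k=2, so the next step gives (m, d) = (40, 5) again — its k=1 value — and the period has length 2.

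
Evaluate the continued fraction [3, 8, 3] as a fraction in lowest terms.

78/25

Fold from the inside: start with 3/1.
  8 + 1/3 = 25/3
  3 + 3/25 = 78/25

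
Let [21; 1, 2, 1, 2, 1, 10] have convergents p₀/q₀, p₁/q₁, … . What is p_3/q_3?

Using pₖ = aₖpₖ₋₁ + pₖ₋₂, qₖ = aₖqₖ₋₁ + qₖ₋₂ (with p₋₁=1, p₋₂=0, q₋₁=0, q₋₂=1):
  k=0: a=21, p=21, q=1
  k=1: a=1, p=22, q=1
  k=2: a=2, p=65, q=3
  k=3: a=1, p=87, q=4

87/4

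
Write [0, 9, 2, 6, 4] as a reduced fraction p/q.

Fold from the inside: start with 4/1.
  6 + 1/4 = 25/4
  2 + 4/25 = 54/25
  9 + 25/54 = 511/54
  0 + 54/511 = 54/511

54/511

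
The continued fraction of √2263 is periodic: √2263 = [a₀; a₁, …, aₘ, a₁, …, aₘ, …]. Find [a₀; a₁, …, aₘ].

[47; 1, 1, 3, 47, 3, 1, 1, 94]

a₀ = ⌊√2263⌋ = 47.
With m₀=0, d₀=1 and mₖ₊₁ = dₖaₖ − mₖ, dₖ₊₁ = (n − mₖ₊₁²)/dₖ, aₖ₊₁ = ⌊(a₀+mₖ₊₁)/dₖ₊₁⌋:
  k=1: m=47, d=54, a=1
  k=2: m=7, d=41, a=1
  k=3: m=34, d=27, a=3
  k=4: m=47, d=2, a=47
  k=5: m=47, d=27, a=3
  k=6: m=34, d=41, a=1
  k=7: m=7, d=54, a=1
  k=8: m=47, d=1, a=94
d=1 and a=2a₀=94 at k=8, so the next step gives (m, d) = (47, 54) again — its k=1 value — and the period has length 8.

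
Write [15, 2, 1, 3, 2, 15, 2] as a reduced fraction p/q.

Using pₖ = aₖpₖ₋₁ + pₖ₋₂ and qₖ = aₖqₖ₋₁ + qₖ₋₂:
  k=0: a=15, p=15, q=1
  k=1: a=2, p=31, q=2
  k=2: a=1, p=46, q=3
  k=3: a=3, p=169, q=11
  k=4: a=2, p=384, q=25
  k=5: a=15, p=5929, q=386
  k=6: a=2, p=12242, q=797

12242/797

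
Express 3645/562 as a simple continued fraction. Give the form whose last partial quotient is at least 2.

[6; 2, 17, 16]

3645 = 6×562 + 273
562 = 2×273 + 16
273 = 17×16 + 1
16 = 16×1 + 0  (stop)
So 3645/562 = [6; 2, 17, 16].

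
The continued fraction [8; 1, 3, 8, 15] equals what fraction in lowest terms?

4370/499

Using pₖ = aₖpₖ₋₁ + pₖ₋₂ and qₖ = aₖqₖ₋₁ + qₖ₋₂:
  k=0: a=8, p=8, q=1
  k=1: a=1, p=9, q=1
  k=2: a=3, p=35, q=4
  k=3: a=8, p=289, q=33
  k=4: a=15, p=4370, q=499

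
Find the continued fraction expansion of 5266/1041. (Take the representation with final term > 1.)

5266 = 5*1041 + 61
1041 = 17*61 + 4
61 = 15*4 + 1
4 = 4*1 + 0  (stop)
So 5266/1041 = [5; 17, 15, 4].

[5; 17, 15, 4]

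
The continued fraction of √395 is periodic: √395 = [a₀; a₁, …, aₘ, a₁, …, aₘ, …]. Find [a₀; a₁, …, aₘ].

[19; 1, 6, 1, 38]

a₀ = ⌊√395⌋ = 19.
With m₀=0, d₀=1 and mₖ₊₁ = dₖaₖ − mₖ, dₖ₊₁ = (n − mₖ₊₁²)/dₖ, aₖ₊₁ = ⌊(a₀+mₖ₊₁)/dₖ₊₁⌋:
  k=1: m=19, d=34, a=1
  k=2: m=15, d=5, a=6
  k=3: m=15, d=34, a=1
  k=4: m=19, d=1, a=38
d=1 and a=2a₀=38 at k=4, so the next step gives (m, d) = (19, 34) again — its k=1 value — and the period has length 4.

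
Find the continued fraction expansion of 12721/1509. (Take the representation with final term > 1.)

12721 = 8*1509 + 649
1509 = 2*649 + 211
649 = 3*211 + 16
211 = 13*16 + 3
16 = 5*3 + 1
3 = 3*1 + 0  (stop)
So 12721/1509 = [8; 2, 3, 13, 5, 3].

[8; 2, 3, 13, 5, 3]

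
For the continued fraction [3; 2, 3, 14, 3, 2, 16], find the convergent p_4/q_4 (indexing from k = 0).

Using pₖ = aₖpₖ₋₁ + pₖ₋₂, qₖ = aₖqₖ₋₁ + qₖ₋₂ (with p₋₁=1, p₋₂=0, q₋₁=0, q₋₂=1):
  k=0: a=3, p=3, q=1
  k=1: a=2, p=7, q=2
  k=2: a=3, p=24, q=7
  k=3: a=14, p=343, q=100
  k=4: a=3, p=1053, q=307

1053/307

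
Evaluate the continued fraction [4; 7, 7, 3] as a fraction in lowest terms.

Using pₖ = aₖpₖ₋₁ + pₖ₋₂ and qₖ = aₖqₖ₋₁ + qₖ₋₂:
  k=0: a=4, p=4, q=1
  k=1: a=7, p=29, q=7
  k=2: a=7, p=207, q=50
  k=3: a=3, p=650, q=157

650/157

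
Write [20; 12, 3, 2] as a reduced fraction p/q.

Using pₖ = aₖpₖ₋₁ + pₖ₋₂ and qₖ = aₖqₖ₋₁ + qₖ₋₂:
  k=0: a=20, p=20, q=1
  k=1: a=12, p=241, q=12
  k=2: a=3, p=743, q=37
  k=3: a=2, p=1727, q=86

1727/86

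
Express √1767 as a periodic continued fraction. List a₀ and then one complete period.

[42; 28, 84]

a₀ = ⌊√1767⌋ = 42.
With m₀=0, d₀=1 and mₖ₊₁ = dₖaₖ − mₖ, dₖ₊₁ = (n − mₖ₊₁²)/dₖ, aₖ₊₁ = ⌊(a₀+mₖ₊₁)/dₖ₊₁⌋:
  k=1: m=42, d=3, a=28
  k=2: m=42, d=1, a=84
d=1 and a=2a₀=84 at k=2, so the next step gives (m, d) = (42, 3) again — its k=1 value — and the period has length 2.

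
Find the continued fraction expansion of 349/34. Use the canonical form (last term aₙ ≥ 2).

[10; 3, 1, 3, 2]

349 = 10×34 + 9
34 = 3×9 + 7
9 = 1×7 + 2
7 = 3×2 + 1
2 = 2×1 + 0  (stop)
So 349/34 = [10; 3, 1, 3, 2].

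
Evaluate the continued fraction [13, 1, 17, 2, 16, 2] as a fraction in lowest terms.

Using pₖ = aₖpₖ₋₁ + pₖ₋₂ and qₖ = aₖqₖ₋₁ + qₖ₋₂:
  k=0: a=13, p=13, q=1
  k=1: a=1, p=14, q=1
  k=2: a=17, p=251, q=18
  k=3: a=2, p=516, q=37
  k=4: a=16, p=8507, q=610
  k=5: a=2, p=17530, q=1257

17530/1257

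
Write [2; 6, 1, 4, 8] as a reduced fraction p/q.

Using pₖ = aₖpₖ₋₁ + pₖ₋₂ and qₖ = aₖqₖ₋₁ + qₖ₋₂:
  k=0: a=2, p=2, q=1
  k=1: a=6, p=13, q=6
  k=2: a=1, p=15, q=7
  k=3: a=4, p=73, q=34
  k=4: a=8, p=599, q=279

599/279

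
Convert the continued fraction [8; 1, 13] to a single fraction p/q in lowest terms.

Using pₖ = aₖpₖ₋₁ + pₖ₋₂ and qₖ = aₖqₖ₋₁ + qₖ₋₂:
  k=0: a=8, p=8, q=1
  k=1: a=1, p=9, q=1
  k=2: a=13, p=125, q=14

125/14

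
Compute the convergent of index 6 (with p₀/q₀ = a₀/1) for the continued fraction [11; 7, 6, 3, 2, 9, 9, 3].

Using pₖ = aₖpₖ₋₁ + pₖ₋₂, qₖ = aₖqₖ₋₁ + qₖ₋₂ (with p₋₁=1, p₋₂=0, q₋₁=0, q₋₂=1):
  k=0: a=11, p=11, q=1
  k=1: a=7, p=78, q=7
  k=2: a=6, p=479, q=43
  k=3: a=3, p=1515, q=136
  k=4: a=2, p=3509, q=315
  k=5: a=9, p=33096, q=2971
  k=6: a=9, p=301373, q=27054

301373/27054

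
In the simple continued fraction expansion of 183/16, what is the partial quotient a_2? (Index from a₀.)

3

183 = 11·16 + 7   →  a_0 = 11
16 = 2·7 + 2   →  a_1 = 2
7 = 3·2 + 1   →  a_2 = 3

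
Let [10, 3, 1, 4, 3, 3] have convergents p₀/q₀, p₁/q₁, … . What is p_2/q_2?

Using pₖ = aₖpₖ₋₁ + pₖ₋₂, qₖ = aₖqₖ₋₁ + qₖ₋₂ (with p₋₁=1, p₋₂=0, q₋₁=0, q₋₂=1):
  k=0: a=10, p=10, q=1
  k=1: a=3, p=31, q=3
  k=2: a=1, p=41, q=4

41/4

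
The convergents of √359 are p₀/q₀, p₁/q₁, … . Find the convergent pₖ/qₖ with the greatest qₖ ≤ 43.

360/19

√359 = [18; 1, 17, 1, 36, …] (period length 4).
Convergents:
  p_0/q_0 = 18/1
  p_1/q_1 = 19/1
  p_2/q_2 = 341/18
  p_3/q_3 = 360/19
  p_4/q_4 = 13301/702
q_3 = 19 ≤ 43 < 702 = q_4, so the answer is 360/19.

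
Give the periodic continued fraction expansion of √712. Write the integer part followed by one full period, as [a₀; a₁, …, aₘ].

a₀ = ⌊√712⌋ = 26.
With m₀=0, d₀=1 and mₖ₊₁ = dₖaₖ − mₖ, dₖ₊₁ = (n − mₖ₊₁²)/dₖ, aₖ₊₁ = ⌊(a₀+mₖ₊₁)/dₖ₊₁⌋:
  k=1: m=26, d=36, a=1
  k=2: m=10, d=17, a=2
  k=3: m=24, d=8, a=6
  k=4: m=24, d=17, a=2
  k=5: m=10, d=36, a=1
  k=6: m=26, d=1, a=52
d=1 and a=2a₀=52 at k=6, so the next step gives (m, d) = (26, 36) again — its k=1 value — and the period has length 6.

[26; 1, 2, 6, 2, 1, 52]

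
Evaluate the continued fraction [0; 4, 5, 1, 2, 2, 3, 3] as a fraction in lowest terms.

451/1883

Fold from the inside: start with 3/1.
  3 + 1/3 = 10/3
  2 + 3/10 = 23/10
  2 + 10/23 = 56/23
  1 + 23/56 = 79/56
  5 + 56/79 = 451/79
  4 + 79/451 = 1883/451
  0 + 451/1883 = 451/1883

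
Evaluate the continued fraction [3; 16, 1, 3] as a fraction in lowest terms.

Fold from the inside: start with 3/1.
  1 + 1/3 = 4/3
  16 + 3/4 = 67/4
  3 + 4/67 = 205/67

205/67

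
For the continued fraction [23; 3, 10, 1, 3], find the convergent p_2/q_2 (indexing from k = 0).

723/31

Using pₖ = aₖpₖ₋₁ + pₖ₋₂, qₖ = aₖqₖ₋₁ + qₖ₋₂ (with p₋₁=1, p₋₂=0, q₋₁=0, q₋₂=1):
  k=0: a=23, p=23, q=1
  k=1: a=3, p=70, q=3
  k=2: a=10, p=723, q=31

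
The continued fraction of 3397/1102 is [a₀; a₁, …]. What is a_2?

3397 = 3·1102 + 91   →  a_0 = 3
1102 = 12·91 + 10   →  a_1 = 12
91 = 9·10 + 1   →  a_2 = 9

9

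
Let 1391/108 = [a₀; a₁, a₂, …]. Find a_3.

1391 = 12·108 + 95   →  a_0 = 12
108 = 1·95 + 13   →  a_1 = 1
95 = 7·13 + 4   →  a_2 = 7
13 = 3·4 + 1   →  a_3 = 3

3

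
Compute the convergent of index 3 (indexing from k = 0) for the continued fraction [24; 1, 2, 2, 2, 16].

Using pₖ = aₖpₖ₋₁ + pₖ₋₂, qₖ = aₖqₖ₋₁ + qₖ₋₂ (with p₋₁=1, p₋₂=0, q₋₁=0, q₋₂=1):
  k=0: a=24, p=24, q=1
  k=1: a=1, p=25, q=1
  k=2: a=2, p=74, q=3
  k=3: a=2, p=173, q=7

173/7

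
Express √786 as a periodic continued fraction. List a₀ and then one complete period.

a₀ = ⌊√786⌋ = 28.
With m₀=0, d₀=1 and mₖ₊₁ = dₖaₖ − mₖ, dₖ₊₁ = (n − mₖ₊₁²)/dₖ, aₖ₊₁ = ⌊(a₀+mₖ₊₁)/dₖ₊₁⌋:
  k=1: m=28, d=2, a=28
  k=2: m=28, d=1, a=56
d=1 and a=2a₀=56 at k=2, so the next step gives (m, d) = (28, 2) again — its k=1 value — and the period has length 2.

[28; 28, 56]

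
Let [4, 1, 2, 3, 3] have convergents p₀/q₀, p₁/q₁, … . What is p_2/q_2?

14/3

Using pₖ = aₖpₖ₋₁ + pₖ₋₂, qₖ = aₖqₖ₋₁ + qₖ₋₂ (with p₋₁=1, p₋₂=0, q₋₁=0, q₋₂=1):
  k=0: a=4, p=4, q=1
  k=1: a=1, p=5, q=1
  k=2: a=2, p=14, q=3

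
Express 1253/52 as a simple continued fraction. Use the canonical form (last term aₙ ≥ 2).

[24; 10, 2, 2]

1253 = 24*52 + 5
52 = 10*5 + 2
5 = 2*2 + 1
2 = 2*1 + 0  (stop)
So 1253/52 = [24; 10, 2, 2].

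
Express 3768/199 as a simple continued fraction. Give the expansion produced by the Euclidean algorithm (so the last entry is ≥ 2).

3768 = 18×199 + 186
199 = 1×186 + 13
186 = 14×13 + 4
13 = 3×4 + 1
4 = 4×1 + 0  (stop)
So 3768/199 = [18; 1, 14, 3, 4].

[18; 1, 14, 3, 4]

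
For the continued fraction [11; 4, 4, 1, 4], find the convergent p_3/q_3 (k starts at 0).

Using pₖ = aₖpₖ₋₁ + pₖ₋₂, qₖ = aₖqₖ₋₁ + qₖ₋₂ (with p₋₁=1, p₋₂=0, q₋₁=0, q₋₂=1):
  k=0: a=11, p=11, q=1
  k=1: a=4, p=45, q=4
  k=2: a=4, p=191, q=17
  k=3: a=1, p=236, q=21

236/21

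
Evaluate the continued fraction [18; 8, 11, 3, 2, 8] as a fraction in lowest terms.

97632/5387

Using pₖ = aₖpₖ₋₁ + pₖ₋₂ and qₖ = aₖqₖ₋₁ + qₖ₋₂:
  k=0: a=18, p=18, q=1
  k=1: a=8, p=145, q=8
  k=2: a=11, p=1613, q=89
  k=3: a=3, p=4984, q=275
  k=4: a=2, p=11581, q=639
  k=5: a=8, p=97632, q=5387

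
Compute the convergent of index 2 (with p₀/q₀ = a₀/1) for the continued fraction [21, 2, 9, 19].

408/19

Using pₖ = aₖpₖ₋₁ + pₖ₋₂, qₖ = aₖqₖ₋₁ + qₖ₋₂ (with p₋₁=1, p₋₂=0, q₋₁=0, q₋₂=1):
  k=0: a=21, p=21, q=1
  k=1: a=2, p=43, q=2
  k=2: a=9, p=408, q=19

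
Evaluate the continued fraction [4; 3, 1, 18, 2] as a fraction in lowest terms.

655/154

Using pₖ = aₖpₖ₋₁ + pₖ₋₂ and qₖ = aₖqₖ₋₁ + qₖ₋₂:
  k=0: a=4, p=4, q=1
  k=1: a=3, p=13, q=3
  k=2: a=1, p=17, q=4
  k=3: a=18, p=319, q=75
  k=4: a=2, p=655, q=154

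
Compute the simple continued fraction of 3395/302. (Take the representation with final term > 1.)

[11; 4, 7, 3, 3]

3395 = 11*302 + 73
302 = 4*73 + 10
73 = 7*10 + 3
10 = 3*3 + 1
3 = 3*1 + 0  (stop)
So 3395/302 = [11; 4, 7, 3, 3].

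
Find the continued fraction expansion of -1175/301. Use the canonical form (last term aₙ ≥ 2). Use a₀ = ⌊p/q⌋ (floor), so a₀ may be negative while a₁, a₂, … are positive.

[-4; 10, 2, 1, 1, 1, 3]

-1175 = -4·301 + 29
301 = 10·29 + 11
29 = 2·11 + 7
11 = 1·7 + 4
7 = 1·4 + 3
4 = 1·3 + 1
3 = 3·1 + 0  (stop)
So -1175/301 = [-4; 10, 2, 1, 1, 1, 3].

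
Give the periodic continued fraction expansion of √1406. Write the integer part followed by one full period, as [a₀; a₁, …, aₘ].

[37; 2, 74]

a₀ = ⌊√1406⌋ = 37.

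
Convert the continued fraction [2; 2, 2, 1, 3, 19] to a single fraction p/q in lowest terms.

Using pₖ = aₖpₖ₋₁ + pₖ₋₂ and qₖ = aₖqₖ₋₁ + qₖ₋₂:
  k=0: a=2, p=2, q=1
  k=1: a=2, p=5, q=2
  k=2: a=2, p=12, q=5
  k=3: a=1, p=17, q=7
  k=4: a=3, p=63, q=26
  k=5: a=19, p=1214, q=501

1214/501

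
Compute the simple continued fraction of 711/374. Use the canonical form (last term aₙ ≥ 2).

711 = 1*374 + 337
374 = 1*337 + 37
337 = 9*37 + 4
37 = 9*4 + 1
4 = 4*1 + 0  (stop)
So 711/374 = [1; 1, 9, 9, 4].

[1; 1, 9, 9, 4]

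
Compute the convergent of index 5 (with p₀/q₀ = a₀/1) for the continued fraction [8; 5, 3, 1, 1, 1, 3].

Using pₖ = aₖpₖ₋₁ + pₖ₋₂, qₖ = aₖqₖ₋₁ + qₖ₋₂ (with p₋₁=1, p₋₂=0, q₋₁=0, q₋₂=1):
  k=0: a=8, p=8, q=1
  k=1: a=5, p=41, q=5
  k=2: a=3, p=131, q=16
  k=3: a=1, p=172, q=21
  k=4: a=1, p=303, q=37
  k=5: a=1, p=475, q=58

475/58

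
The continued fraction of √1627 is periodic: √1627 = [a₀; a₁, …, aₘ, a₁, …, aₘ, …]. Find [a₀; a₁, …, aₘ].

[40; 2, 1, 39, 1, 2, 80]

a₀ = ⌊√1627⌋ = 40.
With m₀=0, d₀=1 and mₖ₊₁ = dₖaₖ − mₖ, dₖ₊₁ = (n − mₖ₊₁²)/dₖ, aₖ₊₁ = ⌊(a₀+mₖ₊₁)/dₖ₊₁⌋:
  k=1: m=40, d=27, a=2
  k=2: m=14, d=53, a=1
  k=3: m=39, d=2, a=39
  k=4: m=39, d=53, a=1
  k=5: m=14, d=27, a=2
  k=6: m=40, d=1, a=80
d=1 and a=2a₀=80 at k=6, so the next step gives (m, d) = (40, 27) again — its k=1 value — and the period has length 6.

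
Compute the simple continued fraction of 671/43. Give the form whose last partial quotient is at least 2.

671 = 15*43 + 26
43 = 1*26 + 17
26 = 1*17 + 9
17 = 1*9 + 8
9 = 1*8 + 1
8 = 8*1 + 0  (stop)
So 671/43 = [15; 1, 1, 1, 1, 8].

[15; 1, 1, 1, 1, 8]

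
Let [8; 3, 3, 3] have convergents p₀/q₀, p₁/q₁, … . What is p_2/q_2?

Using pₖ = aₖpₖ₋₁ + pₖ₋₂, qₖ = aₖqₖ₋₁ + qₖ₋₂ (with p₋₁=1, p₋₂=0, q₋₁=0, q₋₂=1):
  k=0: a=8, p=8, q=1
  k=1: a=3, p=25, q=3
  k=2: a=3, p=83, q=10

83/10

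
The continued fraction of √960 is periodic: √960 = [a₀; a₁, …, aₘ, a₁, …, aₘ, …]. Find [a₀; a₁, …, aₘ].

[30; 1, 60]

a₀ = ⌊√960⌋ = 30.
With m₀=0, d₀=1 and mₖ₊₁ = dₖaₖ − mₖ, dₖ₊₁ = (n − mₖ₊₁²)/dₖ, aₖ₊₁ = ⌊(a₀+mₖ₊₁)/dₖ₊₁⌋:
  k=1: m=30, d=60, a=1
  k=2: m=30, d=1, a=60
d=1 and a=2a₀=60 at k=2, so the next step gives (m, d) = (30, 60) again — its k=1 value — and the period has length 2.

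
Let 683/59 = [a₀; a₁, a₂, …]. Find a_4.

683 = 11·59 + 34   →  a_0 = 11
59 = 1·34 + 25   →  a_1 = 1
34 = 1·25 + 9   →  a_2 = 1
25 = 2·9 + 7   →  a_3 = 2
9 = 1·7 + 2   →  a_4 = 1

1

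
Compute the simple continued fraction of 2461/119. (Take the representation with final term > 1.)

[20; 1, 2, 7, 1, 1, 2]

2461 = 20*119 + 81
119 = 1*81 + 38
81 = 2*38 + 5
38 = 7*5 + 3
5 = 1*3 + 2
3 = 1*2 + 1
2 = 2*1 + 0  (stop)
So 2461/119 = [20; 1, 2, 7, 1, 1, 2].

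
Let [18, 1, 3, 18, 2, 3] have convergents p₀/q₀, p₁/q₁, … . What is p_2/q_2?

75/4

Using pₖ = aₖpₖ₋₁ + pₖ₋₂, qₖ = aₖqₖ₋₁ + qₖ₋₂ (with p₋₁=1, p₋₂=0, q₋₁=0, q₋₂=1):
  k=0: a=18, p=18, q=1
  k=1: a=1, p=19, q=1
  k=2: a=3, p=75, q=4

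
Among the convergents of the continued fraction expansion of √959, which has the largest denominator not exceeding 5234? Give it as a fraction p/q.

59489/1921

√959 = [30; 1, 29, 1, 60, …] (period length 4).
Convergents:
  p_0/q_0 = 30/1
  p_1/q_1 = 31/1
  p_2/q_2 = 929/30
  p_3/q_3 = 960/31
  p_4/q_4 = 58529/1890
  p_5/q_5 = 59489/1921
  p_6/q_6 = 1783710/57599
q_5 = 1921 ≤ 5234 < 57599 = q_6, so the answer is 59489/1921.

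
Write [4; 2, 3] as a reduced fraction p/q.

Fold from the inside: start with 3/1.
  2 + 1/3 = 7/3
  4 + 3/7 = 31/7

31/7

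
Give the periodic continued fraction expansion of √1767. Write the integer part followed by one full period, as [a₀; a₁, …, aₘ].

[42; 28, 84]

a₀ = ⌊√1767⌋ = 42.
With m₀=0, d₀=1 and mₖ₊₁ = dₖaₖ − mₖ, dₖ₊₁ = (n − mₖ₊₁²)/dₖ, aₖ₊₁ = ⌊(a₀+mₖ₊₁)/dₖ₊₁⌋:
  k=1: m=42, d=3, a=28
  k=2: m=42, d=1, a=84
d=1 and a=2a₀=84 at k=2, so the next step gives (m, d) = (42, 3) again — its k=1 value — and the period has length 2.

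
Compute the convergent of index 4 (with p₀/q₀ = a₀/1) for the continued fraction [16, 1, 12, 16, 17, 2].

Using pₖ = aₖpₖ₋₁ + pₖ₋₂, qₖ = aₖqₖ₋₁ + qₖ₋₂ (with p₋₁=1, p₋₂=0, q₋₁=0, q₋₂=1):
  k=0: a=16, p=16, q=1
  k=1: a=1, p=17, q=1
  k=2: a=12, p=220, q=13
  k=3: a=16, p=3537, q=209
  k=4: a=17, p=60349, q=3566

60349/3566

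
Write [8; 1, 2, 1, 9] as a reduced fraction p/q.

341/39

Fold from the inside: start with 9/1.
  1 + 1/9 = 10/9
  2 + 9/10 = 29/10
  1 + 10/29 = 39/29
  8 + 29/39 = 341/39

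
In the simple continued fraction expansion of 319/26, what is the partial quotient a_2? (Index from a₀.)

319 = 12·26 + 7   →  a_0 = 12
26 = 3·7 + 5   →  a_1 = 3
7 = 1·5 + 2   →  a_2 = 1

1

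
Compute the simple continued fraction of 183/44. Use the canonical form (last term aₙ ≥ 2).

[4; 6, 3, 2]

183 = 4*44 + 7
44 = 6*7 + 2
7 = 3*2 + 1
2 = 2*1 + 0  (stop)
So 183/44 = [4; 6, 3, 2].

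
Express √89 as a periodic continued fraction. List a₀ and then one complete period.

a₀ = ⌊√89⌋ = 9.

[9; 2, 3, 3, 2, 18]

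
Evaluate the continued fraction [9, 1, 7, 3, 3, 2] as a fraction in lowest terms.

1887/191

Using pₖ = aₖpₖ₋₁ + pₖ₋₂ and qₖ = aₖqₖ₋₁ + qₖ₋₂:
  k=0: a=9, p=9, q=1
  k=1: a=1, p=10, q=1
  k=2: a=7, p=79, q=8
  k=3: a=3, p=247, q=25
  k=4: a=3, p=820, q=83
  k=5: a=2, p=1887, q=191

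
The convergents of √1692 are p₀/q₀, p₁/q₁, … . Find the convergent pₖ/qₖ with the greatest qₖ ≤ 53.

√1692 = [41; 7, 2, 7, 82, …] (period length 4).
Convergents:
  p_0/q_0 = 41/1
  p_1/q_1 = 288/7
  p_2/q_2 = 617/15
  p_3/q_3 = 4607/112
q_2 = 15 ≤ 53 < 112 = q_3, so the answer is 617/15.

617/15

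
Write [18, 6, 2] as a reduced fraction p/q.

236/13

Fold from the inside: start with 2/1.
  6 + 1/2 = 13/2
  18 + 2/13 = 236/13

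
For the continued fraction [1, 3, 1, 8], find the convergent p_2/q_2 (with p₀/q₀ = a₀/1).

Using pₖ = aₖpₖ₋₁ + pₖ₋₂, qₖ = aₖqₖ₋₁ + qₖ₋₂ (with p₋₁=1, p₋₂=0, q₋₁=0, q₋₂=1):
  k=0: a=1, p=1, q=1
  k=1: a=3, p=4, q=3
  k=2: a=1, p=5, q=4

5/4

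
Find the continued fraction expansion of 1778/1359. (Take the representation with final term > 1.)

[1; 3, 4, 9, 3, 1, 2]

1778 = 1·1359 + 419
1359 = 3·419 + 102
419 = 4·102 + 11
102 = 9·11 + 3
11 = 3·3 + 2
3 = 1·2 + 1
2 = 2·1 + 0  (stop)
So 1778/1359 = [1; 3, 4, 9, 3, 1, 2].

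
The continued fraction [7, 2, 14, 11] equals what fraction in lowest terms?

Using pₖ = aₖpₖ₋₁ + pₖ₋₂ and qₖ = aₖqₖ₋₁ + qₖ₋₂:
  k=0: a=7, p=7, q=1
  k=1: a=2, p=15, q=2
  k=2: a=14, p=217, q=29
  k=3: a=11, p=2402, q=321

2402/321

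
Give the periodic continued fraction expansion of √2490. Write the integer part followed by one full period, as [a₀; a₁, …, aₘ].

a₀ = ⌊√2490⌋ = 49.
With m₀=0, d₀=1 and mₖ₊₁ = dₖaₖ − mₖ, dₖ₊₁ = (n − mₖ₊₁²)/dₖ, aₖ₊₁ = ⌊(a₀+mₖ₊₁)/dₖ₊₁⌋:
  k=1: m=49, d=89, a=1
  k=2: m=40, d=10, a=8
  k=3: m=40, d=89, a=1
  k=4: m=49, d=1, a=98
d=1 and a=2a₀=98 at k=4, so the next step gives (m, d) = (49, 89) again — its k=1 value — and the period has length 4.

[49; 1, 8, 1, 98]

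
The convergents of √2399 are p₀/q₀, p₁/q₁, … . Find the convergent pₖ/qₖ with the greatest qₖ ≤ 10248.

√2399 = [48; 1, 47, 1, 96, …] (period length 4).
Convergents:
  p_0/q_0 = 48/1
  p_1/q_1 = 49/1
  p_2/q_2 = 2351/48
  p_3/q_3 = 2400/49
  p_4/q_4 = 232751/4752
  p_5/q_5 = 235151/4801
  p_6/q_6 = 11284848/230399
q_5 = 4801 ≤ 10248 < 230399 = q_6, so the answer is 235151/4801.

235151/4801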